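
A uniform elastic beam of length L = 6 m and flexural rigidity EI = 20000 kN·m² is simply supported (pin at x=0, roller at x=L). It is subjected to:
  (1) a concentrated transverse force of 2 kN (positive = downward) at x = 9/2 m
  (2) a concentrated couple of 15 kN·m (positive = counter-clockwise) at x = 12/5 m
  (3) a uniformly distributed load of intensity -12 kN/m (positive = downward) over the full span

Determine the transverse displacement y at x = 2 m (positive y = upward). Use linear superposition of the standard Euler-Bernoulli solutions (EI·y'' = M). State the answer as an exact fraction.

y(2) = 7071/800000 m

Load 1 — point force P=2 kN at a=9/2 m (b=L-a=3/2):
  y_1 = -Pbx(L²-b²-x²)/(6LEI)  [x≤a] = -2·(3/2)·2·(6²-(3/2)²-2²)/(6·6·20000) = -119/480000 m
Load 2 — applied couple M₀=15 kN·m at a=12/5 m (b=L-a=18/5):
  y_2 = (M₀x³/(6L)+C₁x)/EI  [x≤a] with C₁=M₀(3b²-L²)/(6L)=6/5 = (15·2³/(6·6)+(6/5)·2)/20000 = 43/150000 m
Load 3 — uniform load w=-12 kN/m over full span:
  y_3 = -wx(L³-2Lx²+x³)/(24EI) = -(-12)·2·(6³-2·6·2²+2³)/(24·20000) = 11/1250 m
Superposition: y = Σ y_i = 7071/800000 m ≈ 0.008839 m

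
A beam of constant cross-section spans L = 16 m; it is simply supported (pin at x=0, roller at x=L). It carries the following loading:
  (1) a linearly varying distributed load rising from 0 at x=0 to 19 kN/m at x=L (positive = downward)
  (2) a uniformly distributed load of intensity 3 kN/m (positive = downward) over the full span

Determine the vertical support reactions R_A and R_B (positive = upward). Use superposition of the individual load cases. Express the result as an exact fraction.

Load 1 — triangular load w₀=19 kN/m (0→w₀ over full span):
  R_A = w₀L/6 = 19·16/6 = 152/3 kN
  R_B = w₀L/3 = 19·16/3 = 304/3 kN
Load 2 — uniform load w=3 kN/m over full span:
  R_A = wL/2 = 3·16/2 = 24 kN
  R_B = wL/2 = 3·16/2 = 24 kN
Superposition: R_A = 224/3 kN, R_B = 376/3 kN

R_A = 224/3 kN, R_B = 376/3 kN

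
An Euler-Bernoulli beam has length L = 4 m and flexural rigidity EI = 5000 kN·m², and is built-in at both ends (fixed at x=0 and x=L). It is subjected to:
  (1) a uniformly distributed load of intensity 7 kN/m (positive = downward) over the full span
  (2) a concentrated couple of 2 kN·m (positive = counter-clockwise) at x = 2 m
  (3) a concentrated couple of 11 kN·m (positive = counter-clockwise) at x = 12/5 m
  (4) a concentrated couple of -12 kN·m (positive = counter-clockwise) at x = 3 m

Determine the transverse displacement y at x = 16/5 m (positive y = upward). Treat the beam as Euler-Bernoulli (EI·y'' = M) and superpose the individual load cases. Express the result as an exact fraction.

Load 1 — uniform load w=7 kN/m over full span:
  y_1 = -wx²(L-x)²/(24EI) = -7·(16/5)²·(4-(16/5))²/(24·5000) = -448/1171875 m
Load 2 — applied couple M₀=2 kN·m at a=2 m (b=L-a=2):
  y_2 = (R_Ax³/6 - M_Ax²/2 - M₀(x-a)²/2)/EI  [x>a] with R_A=3/4, M_A=1/2 = ((3/4)·(16/5)³/6 - (1/2)·(16/5)²/2 - 2·((16/5)-2)²/2)/5000 = 3/156250 m
Load 3 — applied couple M₀=11 kN·m at a=12/5 m (b=L-a=8/5):
  y_3 = (R_Ax³/6 - M_Ax²/2 - M₀(x-a)²/2)/EI  [x>a] with R_A=99/25, M_A=88/25 = ((99/25)·(16/5)³/6 - (88/25)·(16/5)²/2 - 11·((16/5)-(12/5))²/2)/5000 = 33/1953125 m
Load 4 — applied couple M₀=-12 kN·m at a=3 m (b=L-a=1):
  y_4 = (R_Ax³/6 - M_Ax²/2 - M₀(x-a)²/2)/EI  [x>a] with R_A=-27/8, M_A=-15/4 = ((-27/8)·(16/5)³/6 - (-15/4)·(16/5)²/2 - (-12)·((16/5)-3)²/2)/5000 = 63/312500 m
Superposition: y = Σ y_i = -3389/23437500 m ≈ -0.000145 m

y(16/5) = -3389/23437500 m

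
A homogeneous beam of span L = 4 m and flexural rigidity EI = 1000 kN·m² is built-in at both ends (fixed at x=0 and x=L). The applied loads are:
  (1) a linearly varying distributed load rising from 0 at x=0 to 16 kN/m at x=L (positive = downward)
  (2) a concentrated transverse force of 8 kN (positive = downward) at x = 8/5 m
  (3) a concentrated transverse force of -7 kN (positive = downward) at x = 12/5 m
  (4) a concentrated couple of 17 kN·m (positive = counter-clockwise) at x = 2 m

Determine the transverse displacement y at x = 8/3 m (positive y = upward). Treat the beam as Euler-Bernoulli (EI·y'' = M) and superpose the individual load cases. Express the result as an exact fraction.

y(8/3) = -27901/9112500 m

Load 1 — triangular load w₀=16 kN/m (0→w₀ over full span):
  y_1 = -w₀x²(L-x)²(x+2L)/(120LEI) = -16·(8/3)²·(4-(8/3))²·((8/3)+2·4)/(120·4·1000) = -2048/455625 m
Load 2 — point force P=8 kN at a=8/5 m (b=L-a=12/5):
  y_2 = -Pa²(L-x)²(3bL-(3b+a)(L-x))/(6L³EI)  [x>a] = -8·(8/5)²·(4-(8/3))²·(3·(12/5)·4-(3·(12/5)+(8/5))·(4-(8/3)))/(6·4³·1000) = -2048/1265625 m
Load 3 — point force P=-7 kN at a=12/5 m (b=L-a=8/5):
  y_3 = -Pa²(L-x)²(3bL-(3b+a)(L-x))/(6L³EI)  [x>a] = -(-7)·(12/5)²·(4-(8/3))²·(3·(8/5)·4-(3·(8/5)+(12/5))·(4-(8/3)))/(6·4³·1000) = 28/15625 m
Load 4 — applied couple M₀=17 kN·m at a=2 m (b=L-a=2):
  y_4 = (R_Ax³/6 - M_Ax²/2 - M₀(x-a)²/2)/EI  [x>a] with R_A=51/8, M_A=17/4 = ((51/8)·(8/3)³/6 - (17/4)·(8/3)²/2 - 17·((8/3)-2)²/2)/1000 = 17/13500 m
Superposition: y = Σ y_i = -27901/9112500 m ≈ -0.003062 m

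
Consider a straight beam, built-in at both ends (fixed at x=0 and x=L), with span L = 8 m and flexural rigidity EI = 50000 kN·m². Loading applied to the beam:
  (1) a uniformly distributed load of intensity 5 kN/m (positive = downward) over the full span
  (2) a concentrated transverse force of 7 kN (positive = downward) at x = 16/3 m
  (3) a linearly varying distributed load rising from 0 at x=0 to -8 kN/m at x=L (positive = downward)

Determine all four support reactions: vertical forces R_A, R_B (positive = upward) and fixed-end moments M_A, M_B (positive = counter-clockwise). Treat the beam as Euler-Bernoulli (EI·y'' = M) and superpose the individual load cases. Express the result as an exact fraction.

Load 1 — uniform load w=5 kN/m over full span:
  R_A = wL/2 = 5·8/2 = 20 kN
  M_A = wL²/12 = 5·8²/12 = 80/3 kN·m
  R_B = wL/2 = 5·8/2 = 20 kN
  M_B = -wL²/12 = -5·8²/12 = -80/3 kN·m
Load 2 — point force P=7 kN at a=16/3 m (b=L-a=8/3):
  R_A = Pb²(3a+b)/L³ = 7·(8/3)²·(3·(16/3)+(8/3))/8³ = 49/27 kN
  M_A = Pab²/L² = 7·(16/3)·(8/3)²/8² = 112/27 kN·m
  R_B = Pa²(a+3b)/L³ = 7·(16/3)²·((16/3)+3·(8/3))/8³ = 140/27 kN
  M_B = -Pa²b/L² = -7·(16/3)²·(8/3)/8² = -224/27 kN·m
Load 3 — triangular load w₀=-8 kN/m (0→w₀ over full span):
  R_A = 3w₀L/20 = 3·(-8)·8/20 = -48/5 kN
  M_A = w₀L²/30 = (-8)·8²/30 = -256/15 kN·m
  R_B = 7w₀L/20 = 7·(-8)·8/20 = -112/5 kN
  M_B = -w₀L²/20 = -(-8)·8²/20 = 128/5 kN·m
Superposition: R_A = 1649/135 kN, M_A = 1856/135 kN·m, R_B = 376/135 kN, M_B = -1264/135 kN·m

R_A = 1649/135 kN, M_A = 1856/135 kN·m, R_B = 376/135 kN, M_B = -1264/135 kN·m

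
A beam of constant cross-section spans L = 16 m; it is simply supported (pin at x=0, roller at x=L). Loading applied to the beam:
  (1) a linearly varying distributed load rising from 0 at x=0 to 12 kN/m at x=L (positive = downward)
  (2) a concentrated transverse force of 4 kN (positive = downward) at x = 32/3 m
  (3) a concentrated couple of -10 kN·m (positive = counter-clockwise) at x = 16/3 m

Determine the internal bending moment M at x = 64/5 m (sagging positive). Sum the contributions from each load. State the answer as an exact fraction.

M(64/5) = 59246/375 kN·m

Load 1 — triangular load w₀=12 kN/m (0→w₀ over full span):
  M_1 = w₀Lx/6 - w₀x³/(6L) = 12·16·(64/5)/6 - 12·(64/5)³/(6·16) = 18432/125 kN·m
Load 2 — point force P=4 kN at a=32/3 m (b=L-a=16/3):
  M_2 = Pa(L-x)/L  [x>a] = 4·(32/3)·(16-(64/5))/16 = 128/15 kN·m
Load 3 — applied couple M₀=-10 kN·m at a=16/3 m (b=L-a=32/3):
  M_3 = M₀x/L - M₀  [x>a] = (-10)·(64/5)/16 - (-10) = 2 kN·m
Superposition: M = Σ M_i = 59246/375 kN·m ≈ 157.989333 kN·m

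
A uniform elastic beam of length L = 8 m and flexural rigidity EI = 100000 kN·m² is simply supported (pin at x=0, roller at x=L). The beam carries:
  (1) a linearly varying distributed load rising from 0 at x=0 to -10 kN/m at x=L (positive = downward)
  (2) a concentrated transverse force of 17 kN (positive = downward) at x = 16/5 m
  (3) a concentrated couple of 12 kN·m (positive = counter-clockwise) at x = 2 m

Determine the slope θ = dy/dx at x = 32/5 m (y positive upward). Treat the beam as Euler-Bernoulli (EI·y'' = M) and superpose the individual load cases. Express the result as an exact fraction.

Load 1 — triangular load w₀=-10 kN/m (0→w₀ over full span):
  θ_1 = -w₀(7L⁴-30L²x²+15x⁴)/(360LEI) = -(-10)·(7·8⁴-30·8²·(32/5)²+15·(32/5)⁴)/(360·8·100000) = -3028/3515625 rad
Load 2 — point force P=17 kN at a=16/5 m (b=L-a=24/5):
  θ_2 = -Pa(2L²-6Lx+3x²+a²)/(6LEI)  [x>a] = -17·(16/5)·(2·8²-6·8·(32/5)+3·(32/5)²+(16/5)²)/(6·8·100000) = 204/390625 rad
Load 3 — applied couple M₀=12 kN·m at a=2 m (b=L-a=6):
  θ_3 = (M₀x²/(2L)-M₀(x-a)+C₁)/EI  [x>a] with C₁=M₀(3b²-L²)/(6L)=11 = (12·(32/5)²/(2·8)-12·((32/5)-2)+11)/100000 = -277/2500000 rad
Superposition: θ = Σ θ_i = -50609/112500000 rad ≈ -0.000450 rad

θ(32/5) = -50609/112500000 rad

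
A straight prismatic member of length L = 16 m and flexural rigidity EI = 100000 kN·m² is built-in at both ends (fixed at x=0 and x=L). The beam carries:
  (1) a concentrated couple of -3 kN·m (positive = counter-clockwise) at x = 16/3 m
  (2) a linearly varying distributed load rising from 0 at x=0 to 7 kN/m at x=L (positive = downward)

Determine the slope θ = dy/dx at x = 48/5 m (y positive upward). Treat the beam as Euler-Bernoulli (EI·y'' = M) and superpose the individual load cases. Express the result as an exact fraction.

Load 1 — applied couple M₀=-3 kN·m at a=16/3 m (b=L-a=32/3):
  θ_1 = (R_Ax²/2 - M_Ax - M₀(x-a))/EI  [x>a] with R_A=-1/4, M_A=0 = ((-1/4)·(48/5)²/2 - 0·(48/5) - (-3)·((48/5)-(16/3)))/100000 = 1/78125 rad
Load 2 — triangular load w₀=7 kN/m (0→w₀ over full span):
  θ_2 = -w₀(2x(L-x)(L-2x)(x+2L)+x²(L-x)²)/(120LEI) = -7·(2·(48/5)·(16-(48/5))·(16-2·(48/5))·((48/5)+2·16)+(48/5)²·(16-(48/5))²)/(120·16·100000) = 896/1953125 rad
Superposition: θ = Σ θ_i = 921/1953125 rad ≈ 0.000472 rad

θ(48/5) = 921/1953125 rad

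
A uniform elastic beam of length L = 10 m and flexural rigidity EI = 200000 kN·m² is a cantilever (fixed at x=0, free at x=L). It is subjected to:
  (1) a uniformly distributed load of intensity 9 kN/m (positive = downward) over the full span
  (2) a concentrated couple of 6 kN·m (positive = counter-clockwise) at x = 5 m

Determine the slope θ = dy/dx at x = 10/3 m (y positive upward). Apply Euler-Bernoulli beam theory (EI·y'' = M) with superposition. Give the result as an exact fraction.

θ(10/3) = -233/45000 rad

Load 1 — uniform load w=9 kN/m over full span:
  θ_1 = -wx(x²-3Lx+3L²)/(6EI) = -9·(10/3)·((10/3)²-3·10·(10/3)+3·10²)/(6·200000) = -19/3600 rad
Load 2 — applied couple M₀=6 kN·m at a=5 m (b=L-a=5):
  θ_2 = M₀x/EI  [x≤a] = 6·(10/3)/200000 = 1/10000 rad
Superposition: θ = Σ θ_i = -233/45000 rad ≈ -0.005178 rad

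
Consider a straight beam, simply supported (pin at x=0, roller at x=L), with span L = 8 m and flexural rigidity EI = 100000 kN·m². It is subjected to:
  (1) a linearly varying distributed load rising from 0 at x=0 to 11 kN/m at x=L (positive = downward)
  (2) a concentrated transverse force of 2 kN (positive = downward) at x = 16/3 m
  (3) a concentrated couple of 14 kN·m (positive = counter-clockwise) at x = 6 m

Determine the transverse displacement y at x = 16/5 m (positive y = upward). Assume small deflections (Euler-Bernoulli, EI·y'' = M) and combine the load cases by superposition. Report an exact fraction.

y(16/5) = -52166381/15820312500 m

Load 1 — triangular load w₀=11 kN/m (0→w₀ over full span):
  y_1 = -w₀x(7L⁴-10L²x²+3x⁴)/(360LEI) = -11·(16/5)·(7·8⁴-10·8²·(16/5)²+3·(16/5)⁴)/(360·8·100000) = -401632/146484375 m
Load 2 — point force P=2 kN at a=16/3 m (b=L-a=8/3):
  y_2 = -Pbx(L²-b²-x²)/(6LEI)  [x≤a] = -2·(8/3)·(16/5)·(8²-(8/3)²-(16/5)²)/(6·8·100000) = -5248/31640625 m
Load 3 — applied couple M₀=14 kN·m at a=6 m (b=L-a=2):
  y_3 = (M₀x³/(6L)+C₁x)/EI  [x≤a] with C₁=M₀(3b²-L²)/(6L)=-91/6 = (14·(16/5)³/(6·8)+(-91/6)·(16/5))/100000 = -609/1562500 m
Superposition: y = Σ y_i = -52166381/15820312500 m ≈ -0.003297 m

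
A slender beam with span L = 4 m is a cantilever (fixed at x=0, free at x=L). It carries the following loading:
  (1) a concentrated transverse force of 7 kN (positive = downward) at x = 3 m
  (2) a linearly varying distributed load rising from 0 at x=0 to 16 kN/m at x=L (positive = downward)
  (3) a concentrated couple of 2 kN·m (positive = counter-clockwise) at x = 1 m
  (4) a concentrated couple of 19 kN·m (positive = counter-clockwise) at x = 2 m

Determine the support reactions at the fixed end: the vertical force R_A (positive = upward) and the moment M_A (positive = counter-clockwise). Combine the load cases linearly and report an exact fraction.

R_A = 39 kN, M_A = 256/3 kN·m

Load 1 — point force P=7 kN at a=3 m (b=L-a=1):
  R_A = P = 7 kN
  M_A = Pa = 7·3 = 21 kN·m
Load 2 — triangular load w₀=16 kN/m (0→w₀ over full span):
  R_A = w₀L/2 = 16·4/2 = 32 kN
  M_A = w₀L²/3 = 16·4²/3 = 256/3 kN·m
Load 3 — applied couple M₀=2 kN·m at a=1 m (b=L-a=3):
  R_A = 0 kN
  M_A = -M₀ = -2 kN·m
Load 4 — applied couple M₀=19 kN·m at a=2 m (b=L-a=2):
  R_A = 0 kN
  M_A = -M₀ = -19 kN·m
Superposition: R_A = 39 kN, M_A = 256/3 kN·m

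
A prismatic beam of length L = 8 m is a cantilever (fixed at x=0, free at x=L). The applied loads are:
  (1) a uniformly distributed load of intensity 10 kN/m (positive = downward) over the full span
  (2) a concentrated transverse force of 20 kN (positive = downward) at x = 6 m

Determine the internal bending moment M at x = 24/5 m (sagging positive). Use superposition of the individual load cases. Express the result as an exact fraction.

Load 1 — uniform load w=10 kN/m over full span:
  M_1 = -w(L-x)²/2 = -10·(8-(24/5))²/2 = -256/5 kN·m
Load 2 — point force P=20 kN at a=6 m (b=L-a=2):
  M_2 = -P(a-x)  [x≤a] = -20·(6-(24/5)) = -24 kN·m
Superposition: M = Σ M_i = -376/5 kN·m ≈ -75.200000 kN·m

M(24/5) = -376/5 kN·m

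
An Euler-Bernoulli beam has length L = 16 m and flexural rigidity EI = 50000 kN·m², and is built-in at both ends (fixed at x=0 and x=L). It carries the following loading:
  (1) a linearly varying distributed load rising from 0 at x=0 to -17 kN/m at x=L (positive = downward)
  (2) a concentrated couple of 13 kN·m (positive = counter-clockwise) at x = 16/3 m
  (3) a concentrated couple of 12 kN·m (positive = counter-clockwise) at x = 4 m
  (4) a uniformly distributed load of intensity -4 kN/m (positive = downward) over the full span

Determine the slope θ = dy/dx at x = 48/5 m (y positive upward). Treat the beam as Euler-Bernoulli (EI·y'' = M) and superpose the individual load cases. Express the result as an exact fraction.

Load 1 — triangular load w₀=-17 kN/m (0→w₀ over full span):
  θ_1 = -w₀(2x(L-x)(L-2x)(x+2L)+x²(L-x)²)/(120LEI) = -(-17)·(2·(48/5)·(16-(48/5))·(16-2·(48/5))·((48/5)+2·16)+(48/5)²·(16-(48/5))²)/(120·16·50000) = -4352/1953125 rad
Load 2 — applied couple M₀=13 kN·m at a=16/3 m (b=L-a=32/3):
  θ_2 = (R_Ax²/2 - M_Ax - M₀(x-a))/EI  [x>a] with R_A=13/12, M_A=0 = ((13/12)·(48/5)²/2 - 0·(48/5) - 13·((48/5)-(16/3)))/50000 = -26/234375 rad
Load 3 — applied couple M₀=12 kN·m at a=4 m (b=L-a=12):
  θ_3 = (R_Ax²/2 - M_Ax - M₀(x-a))/EI  [x>a] with R_A=27/32, M_A=-9/4 = ((27/32)·(48/5)²/2 - (-9/4)·(48/5) - 12·((48/5)-4))/50000 = -21/156250 rad
Load 4 — uniform load w=-4 kN/m over full span:
  θ_4 = -wx(L-x)(L-2x)/(12EI) = -(-4)·(48/5)·(16-(48/5))·(16-2·(48/5))/(12·50000) = -512/390625 rad
Superposition: θ = Σ θ_i = -44347/11718750 rad ≈ -0.003784 rad

θ(48/5) = -44347/11718750 rad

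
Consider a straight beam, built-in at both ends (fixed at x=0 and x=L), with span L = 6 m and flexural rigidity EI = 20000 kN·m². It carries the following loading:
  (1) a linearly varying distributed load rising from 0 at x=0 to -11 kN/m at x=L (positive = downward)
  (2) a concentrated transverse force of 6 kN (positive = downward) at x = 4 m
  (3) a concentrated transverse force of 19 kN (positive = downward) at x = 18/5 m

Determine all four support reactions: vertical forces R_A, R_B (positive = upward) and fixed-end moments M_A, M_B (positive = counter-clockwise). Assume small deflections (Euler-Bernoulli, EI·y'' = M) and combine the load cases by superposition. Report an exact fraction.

R_A = -3727/2250 kN, M_A = 154/375 kN·m, R_B = -14273/2250 kN, M_B = -731/375 kN·m

Load 1 — triangular load w₀=-11 kN/m (0→w₀ over full span):
  R_A = 3w₀L/20 = 3·(-11)·6/20 = -99/10 kN
  M_A = w₀L²/30 = (-11)·6²/30 = -66/5 kN·m
  R_B = 7w₀L/20 = 7·(-11)·6/20 = -231/10 kN
  M_B = -w₀L²/20 = -(-11)·6²/20 = 99/5 kN·m
Load 2 — point force P=6 kN at a=4 m (b=L-a=2):
  R_A = Pb²(3a+b)/L³ = 6·2²·(3·4+2)/6³ = 14/9 kN
  M_A = Pab²/L² = 6·4·2²/6² = 8/3 kN·m
  R_B = Pa²(a+3b)/L³ = 6·4²·(4+3·2)/6³ = 40/9 kN
  M_B = -Pa²b/L² = -6·4²·2/6² = -16/3 kN·m
Load 3 — point force P=19 kN at a=18/5 m (b=L-a=12/5):
  R_A = Pb²(3a+b)/L³ = 19·(12/5)²·(3·(18/5)+(12/5))/6³ = 836/125 kN
  M_A = Pab²/L² = 19·(18/5)·(12/5)²/6² = 1368/125 kN·m
  R_B = Pa²(a+3b)/L³ = 19·(18/5)²·((18/5)+3·(12/5))/6³ = 1539/125 kN
  M_B = -Pa²b/L² = -19·(18/5)²·(12/5)/6² = -2052/125 kN·m
Superposition: R_A = -3727/2250 kN, M_A = 154/375 kN·m, R_B = -14273/2250 kN, M_B = -731/375 kN·m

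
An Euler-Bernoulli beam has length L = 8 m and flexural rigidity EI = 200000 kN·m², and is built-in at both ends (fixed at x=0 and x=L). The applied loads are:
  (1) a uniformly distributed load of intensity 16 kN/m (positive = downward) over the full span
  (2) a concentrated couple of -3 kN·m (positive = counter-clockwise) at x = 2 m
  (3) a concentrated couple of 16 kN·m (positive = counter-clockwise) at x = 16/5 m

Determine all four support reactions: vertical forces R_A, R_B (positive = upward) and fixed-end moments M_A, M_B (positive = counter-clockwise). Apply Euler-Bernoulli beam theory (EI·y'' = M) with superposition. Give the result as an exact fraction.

Load 1 — uniform load w=16 kN/m over full span:
  R_A = wL/2 = 16·8/2 = 64 kN
  M_A = wL²/12 = 16·8²/12 = 256/3 kN·m
  R_B = wL/2 = 16·8/2 = 64 kN
  M_B = -wL²/12 = -16·8²/12 = -256/3 kN·m
Load 2 — applied couple M₀=-3 kN·m at a=2 m (b=L-a=6):
  R_A = 6M₀ab/L³ = 6·(-3)·2·6/8³ = -27/64 kN
  M_A = M₀b(2a-b)/L² = (-3)·6·(2·2-6)/8² = 9/16 kN·m
  R_B = -6M₀ab/L³ = -6·(-3)·2·6/8³ = 27/64 kN
  M_B = M₀a(2b-a)/L² = (-3)·2·(2·6-2)/8² = -15/16 kN·m
Load 3 — applied couple M₀=16 kN·m at a=16/5 m (b=L-a=24/5):
  R_A = 6M₀ab/L³ = 6·16·(16/5)·(24/5)/8³ = 72/25 kN
  M_A = M₀b(2a-b)/L² = 16·(24/5)·(2·(16/5)-(24/5))/8² = 48/25 kN·m
  R_B = -6M₀ab/L³ = -6·16·(16/5)·(24/5)/8³ = -72/25 kN
  M_B = M₀a(2b-a)/L² = 16·(16/5)·(2·(24/5)-(16/5))/8² = 128/25 kN·m
Superposition: R_A = 106333/1600 kN, M_A = 105379/1200 kN·m, R_B = 98467/1600 kN, M_B = -97381/1200 kN·m

R_A = 106333/1600 kN, M_A = 105379/1200 kN·m, R_B = 98467/1600 kN, M_B = -97381/1200 kN·m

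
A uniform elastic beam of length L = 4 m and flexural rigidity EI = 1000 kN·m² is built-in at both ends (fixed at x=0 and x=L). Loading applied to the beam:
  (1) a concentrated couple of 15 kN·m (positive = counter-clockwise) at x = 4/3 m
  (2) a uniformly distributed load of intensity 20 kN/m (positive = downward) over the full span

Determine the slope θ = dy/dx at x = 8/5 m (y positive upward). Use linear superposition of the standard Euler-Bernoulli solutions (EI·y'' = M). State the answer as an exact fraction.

θ(8/5) = -17/6250 rad

Load 1 — applied couple M₀=15 kN·m at a=4/3 m (b=L-a=8/3):
  θ_1 = (R_Ax²/2 - M_Ax - M₀(x-a))/EI  [x>a] with R_A=5, M_A=0 = (5·(8/5)²/2 - 0·(8/5) - 15·((8/5)-(4/3)))/1000 = 3/1250 rad
Load 2 — uniform load w=20 kN/m over full span:
  θ_2 = -wx(L-x)(L-2x)/(12EI) = -20·(8/5)·(4-(8/5))·(4-2·(8/5))/(12·1000) = -16/3125 rad
Superposition: θ = Σ θ_i = -17/6250 rad ≈ -0.002720 rad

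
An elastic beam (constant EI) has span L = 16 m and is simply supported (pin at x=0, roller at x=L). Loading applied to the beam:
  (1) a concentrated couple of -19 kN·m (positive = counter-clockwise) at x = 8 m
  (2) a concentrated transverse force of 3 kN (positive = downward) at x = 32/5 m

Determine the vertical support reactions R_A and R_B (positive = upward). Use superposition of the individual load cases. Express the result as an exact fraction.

R_A = 49/80 kN, R_B = 191/80 kN

Load 1 — applied couple M₀=-19 kN·m at a=8 m (b=L-a=8):
  R_A = M₀/L = (-19)/16 = -19/16 kN
  R_B = -M₀/L = -(-19)/16 = 19/16 kN
Load 2 — point force P=3 kN at a=32/5 m (b=L-a=48/5):
  R_A = Pb/L = 3·(48/5)/16 = 9/5 kN
  R_B = Pa/L = 3·(32/5)/16 = 6/5 kN
Superposition: R_A = 49/80 kN, R_B = 191/80 kN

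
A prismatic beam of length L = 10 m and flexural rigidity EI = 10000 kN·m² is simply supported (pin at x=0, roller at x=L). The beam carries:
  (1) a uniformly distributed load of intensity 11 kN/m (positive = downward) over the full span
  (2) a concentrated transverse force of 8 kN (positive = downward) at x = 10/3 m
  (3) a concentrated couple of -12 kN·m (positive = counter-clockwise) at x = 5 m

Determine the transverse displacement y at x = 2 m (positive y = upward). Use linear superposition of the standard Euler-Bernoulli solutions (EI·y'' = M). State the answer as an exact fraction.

Load 1 — uniform load w=11 kN/m over full span:
  y_1 = -wx(L³-2Lx²+x³)/(24EI) = -11·2·(10³-2·10·2²+2³)/(24·10000) = -319/3750 m
Load 2 — point force P=8 kN at a=10/3 m (b=L-a=20/3):
  y_2 = -Pbx(L²-b²-x²)/(6LEI)  [x≤a] = -8·(20/3)·2·(10²-(20/3)²-2²)/(6·10·10000) = -464/50625 m
Load 3 — applied couple M₀=-12 kN·m at a=5 m (b=L-a=5):
  y_3 = (M₀x³/(6L)+C₁x)/EI  [x≤a] with C₁=M₀(3b²-L²)/(6L)=5 = ((-12)·2³/(6·10)+5·2)/10000 = 21/25000 m
Superposition: y = Σ y_i = -189119/2025000 m ≈ -0.093392 m

y(2) = -189119/2025000 m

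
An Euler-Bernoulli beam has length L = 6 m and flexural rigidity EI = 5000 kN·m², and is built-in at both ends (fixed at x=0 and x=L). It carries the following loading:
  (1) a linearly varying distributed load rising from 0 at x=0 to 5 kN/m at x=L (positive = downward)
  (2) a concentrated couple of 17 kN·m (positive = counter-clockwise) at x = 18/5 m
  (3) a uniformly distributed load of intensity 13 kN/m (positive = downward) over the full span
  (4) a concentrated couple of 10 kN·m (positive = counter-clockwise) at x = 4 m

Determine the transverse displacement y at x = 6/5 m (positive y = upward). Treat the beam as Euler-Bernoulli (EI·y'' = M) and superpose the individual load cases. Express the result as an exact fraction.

y(6/5) = -19933/3906250 m

Load 1 — triangular load w₀=5 kN/m (0→w₀ over full span):
  y_1 = -w₀x²(L-x)²(x+2L)/(120LEI) = -5·(6/5)²·(6-(6/5))²·((6/5)+2·6)/(120·6·5000) = -1188/1953125 m
Load 2 — applied couple M₀=17 kN·m at a=18/5 m (b=L-a=12/5):
  y_2 = (R_Ax³/6 - M_Ax²/2)/EI  [x≤a] with R_A=102/25, M_A=136/25 = ((102/25)·(6/5)³/6 - (136/25)·(6/5)²/2)/5000 = -1071/1953125 m
Load 3 — uniform load w=13 kN/m over full span:
  y_3 = -wx²(L-x)²/(24EI) = -13·(6/5)²·(6-(6/5))²/(24·5000) = -1404/390625 m
Load 4 — applied couple M₀=10 kN·m at a=4 m (b=L-a=2):
  y_4 = (R_Ax³/6 - M_Ax²/2)/EI  [x≤a] with R_A=20/9, M_A=10/3 = ((20/9)·(6/5)³/6 - (10/3)·(6/5)²/2)/5000 = -11/31250 m
Superposition: y = Σ y_i = -19933/3906250 m ≈ -0.005103 m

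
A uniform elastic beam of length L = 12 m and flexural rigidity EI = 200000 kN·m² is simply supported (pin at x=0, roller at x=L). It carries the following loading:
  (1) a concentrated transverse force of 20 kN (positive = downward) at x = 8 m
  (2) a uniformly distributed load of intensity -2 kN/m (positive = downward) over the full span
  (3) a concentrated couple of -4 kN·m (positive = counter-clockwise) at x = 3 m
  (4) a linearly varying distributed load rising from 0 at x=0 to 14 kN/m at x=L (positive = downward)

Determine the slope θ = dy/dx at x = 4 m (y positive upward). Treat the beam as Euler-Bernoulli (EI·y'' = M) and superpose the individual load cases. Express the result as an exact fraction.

Load 1 — point force P=20 kN at a=8 m (b=L-a=4):
  θ_1 = -Pb(L²-b²-3x²)/(6LEI)  [x≤a] = -20·4·(12²-4²-3·4²)/(6·12·200000) = -1/2250 rad
Load 2 — uniform load w=-2 kN/m over full span:
  θ_2 = -w(L³-6Lx²+4x³)/(24EI) = -(-2)·(12³-6·12·4²+4·4³)/(24·200000) = 13/37500 rad
Load 3 — applied couple M₀=-4 kN·m at a=3 m (b=L-a=9):
  θ_3 = (M₀x²/(2L)-M₀(x-a)+C₁)/EI  [x>a] with C₁=M₀(3b²-L²)/(6L)=-11/2 = ((-4)·4²/(2·12)-(-4)·(4-3)+(-11/2))/200000 = -1/48000 rad
Load 4 — triangular load w₀=14 kN/m (0→w₀ over full span):
  θ_4 = -w₀(7L⁴-30L²x²+15x⁴)/(360LEI) = -14·(7·12⁴-30·12²·4²+15·4⁴)/(360·12·200000) = -182/140625 rad
Superposition: θ = Σ θ_i = -8477/6000000 rad ≈ -0.001413 rad

θ(4) = -8477/6000000 rad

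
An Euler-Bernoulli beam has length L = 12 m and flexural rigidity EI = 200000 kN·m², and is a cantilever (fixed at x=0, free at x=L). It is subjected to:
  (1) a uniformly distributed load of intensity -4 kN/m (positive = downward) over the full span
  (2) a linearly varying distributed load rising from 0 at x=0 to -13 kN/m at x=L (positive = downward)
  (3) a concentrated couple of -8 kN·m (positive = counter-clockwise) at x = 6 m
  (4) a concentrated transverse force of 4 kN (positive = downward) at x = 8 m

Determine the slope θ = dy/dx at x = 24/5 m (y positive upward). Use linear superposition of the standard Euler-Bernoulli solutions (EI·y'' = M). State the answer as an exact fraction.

θ(24/5) = 28104/1953125 rad

Load 1 — uniform load w=-4 kN/m over full span:
  θ_1 = -wx(x²-3Lx+3L²)/(6EI) = -(-4)·(24/5)·((24/5)²-3·12·(24/5)+3·12²)/(6·200000) = 1764/390625 rad
Load 2 — triangular load w₀=-13 kN/m (0→w₀ over full span):
  θ_2 = (w₀Lx²/4-w₀L²x/3-w₀x⁴/(24L))/EI = ((-13)·12·(24/5)²/4-(-13)·12²·(24/5)/3-(-13)·(24/5)⁴/(24·12))/200000 = 20709/1953125 rad
Load 3 — applied couple M₀=-8 kN·m at a=6 m (b=L-a=6):
  θ_3 = M₀x/EI  [x≤a] = (-8)·(24/5)/200000 = -3/15625 rad
Load 4 — point force P=4 kN at a=8 m (b=L-a=4):
  θ_4 = -Px(2a-x)/(2EI)  [x≤a] = -4·(24/5)·(2·8-(24/5))/(2·200000) = -42/78125 rad
Superposition: θ = Σ θ_i = 28104/1953125 rad ≈ 0.014389 rad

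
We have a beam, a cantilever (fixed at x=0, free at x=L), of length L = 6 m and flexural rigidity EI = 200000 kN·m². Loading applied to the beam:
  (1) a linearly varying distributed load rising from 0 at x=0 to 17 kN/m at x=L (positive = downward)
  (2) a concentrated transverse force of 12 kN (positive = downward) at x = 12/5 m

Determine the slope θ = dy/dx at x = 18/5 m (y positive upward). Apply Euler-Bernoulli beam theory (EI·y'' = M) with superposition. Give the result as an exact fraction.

θ(18/5) = -286443/125000000 rad

Load 1 — triangular load w₀=17 kN/m (0→w₀ over full span):
  θ_1 = (w₀Lx²/4-w₀L²x/3-w₀x⁴/(24L))/EI = (17·6·(18/5)²/4-17·6²·(18/5)/3-17·(18/5)⁴/(24·6))/200000 = -264843/125000000 rad
Load 2 — point force P=12 kN at a=12/5 m (b=L-a=18/5):
  θ_2 = -Pa²/(2EI)  [x>a] = -12·(12/5)²/(2·200000) = -27/156250 rad
Superposition: θ = Σ θ_i = -286443/125000000 rad ≈ -0.002292 rad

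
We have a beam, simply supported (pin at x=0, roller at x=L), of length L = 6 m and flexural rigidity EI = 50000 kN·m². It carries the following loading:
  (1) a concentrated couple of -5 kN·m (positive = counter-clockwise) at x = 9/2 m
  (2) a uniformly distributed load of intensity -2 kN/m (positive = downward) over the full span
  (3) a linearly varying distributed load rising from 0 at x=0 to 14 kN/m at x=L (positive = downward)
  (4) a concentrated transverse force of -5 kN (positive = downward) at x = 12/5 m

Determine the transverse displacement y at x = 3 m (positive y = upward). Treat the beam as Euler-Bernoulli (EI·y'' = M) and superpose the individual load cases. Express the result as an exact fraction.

y(3) = -21879/20000000 m

Load 1 — applied couple M₀=-5 kN·m at a=9/2 m (b=L-a=3/2):
  y_1 = (M₀x³/(6L)+C₁x)/EI  [x≤a] with C₁=M₀(3b²-L²)/(6L)=65/16 = ((-5)·3³/(6·6)+(65/16)·3)/50000 = 27/160000 m
Load 2 — uniform load w=-2 kN/m over full span:
  y_2 = -wx(L³-2Lx²+x³)/(24EI) = -(-2)·3·(6³-2·6·3²+3³)/(24·50000) = 27/40000 m
Load 3 — triangular load w₀=14 kN/m (0→w₀ over full span):
  y_3 = -w₀x(7L⁴-10L²x²+3x⁴)/(360LEI) = -14·3·(7·6⁴-10·6²·3²+3·3⁴)/(360·6·50000) = -189/80000 m
Load 4 — point force P=-5 kN at a=12/5 m (b=L-a=18/5):
  y_4 = -Pa(L-x)(2Lx-a²-x²)/(6LEI)  [x>a] = -(-5)·(12/5)·(6-3)·(2·6·3-(12/5)²-3²)/(6·6·50000) = 531/1250000 m
Superposition: y = Σ y_i = -21879/20000000 m ≈ -0.001094 m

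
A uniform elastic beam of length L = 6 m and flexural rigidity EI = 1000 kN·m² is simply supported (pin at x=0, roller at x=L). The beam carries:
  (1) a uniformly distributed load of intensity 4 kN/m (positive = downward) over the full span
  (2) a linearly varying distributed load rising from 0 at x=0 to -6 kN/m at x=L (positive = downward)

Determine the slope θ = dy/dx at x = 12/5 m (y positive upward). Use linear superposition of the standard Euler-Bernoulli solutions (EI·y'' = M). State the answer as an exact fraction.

θ(12/5) = -423/312500 rad

Load 1 — uniform load w=4 kN/m over full span:
  θ_1 = -w(L³-6Lx²+4x³)/(24EI) = -4·(6³-6·6·(12/5)²+4·(12/5)³)/(24·1000) = -333/31250 rad
Load 2 — triangular load w₀=-6 kN/m (0→w₀ over full span):
  θ_2 = -w₀(7L⁴-30L²x²+15x⁴)/(360LEI) = -(-6)·(7·6⁴-30·6²·(12/5)²+15·(12/5)⁴)/(360·6·1000) = 2907/312500 rad
Superposition: θ = Σ θ_i = -423/312500 rad ≈ -0.001354 rad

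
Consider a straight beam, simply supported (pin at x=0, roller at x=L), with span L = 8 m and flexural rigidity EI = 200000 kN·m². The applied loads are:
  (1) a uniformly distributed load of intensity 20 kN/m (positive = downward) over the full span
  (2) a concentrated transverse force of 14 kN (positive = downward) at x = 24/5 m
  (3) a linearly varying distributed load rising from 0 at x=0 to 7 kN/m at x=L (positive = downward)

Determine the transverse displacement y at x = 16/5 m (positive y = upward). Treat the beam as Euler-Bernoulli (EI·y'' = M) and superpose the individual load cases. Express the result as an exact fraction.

y(16/5) = -966992/146484375 m

Load 1 — uniform load w=20 kN/m over full span:
  y_1 = -wx(L³-2Lx²+x³)/(24EI) = -20·(16/5)·(8³-2·8·(16/5)²+(16/5)³)/(24·200000) = -1984/390625 m
Load 2 — point force P=14 kN at a=24/5 m (b=L-a=16/5):
  y_2 = -Pbx(L²-b²-x²)/(6LEI)  [x≤a] = -14·(16/5)·(16/5)·(8²-(16/5)²-(16/5)²)/(6·8·200000) = -3808/5859375 m
Load 3 — triangular load w₀=7 kN/m (0→w₀ over full span):
  y_3 = -w₀x(7L⁴-10L²x²+3x⁴)/(360LEI) = -7·(16/5)·(7·8⁴-10·8²·(16/5)²+3·(16/5)⁴)/(360·8·200000) = -127792/146484375 m
Superposition: y = Σ y_i = -966992/146484375 m ≈ -0.006601 m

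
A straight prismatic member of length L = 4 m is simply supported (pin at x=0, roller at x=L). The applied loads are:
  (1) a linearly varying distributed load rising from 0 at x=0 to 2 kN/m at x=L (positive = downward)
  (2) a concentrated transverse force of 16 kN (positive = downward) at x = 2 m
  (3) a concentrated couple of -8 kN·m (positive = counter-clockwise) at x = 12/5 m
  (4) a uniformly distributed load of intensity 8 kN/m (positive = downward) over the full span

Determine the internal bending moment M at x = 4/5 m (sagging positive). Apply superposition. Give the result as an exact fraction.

Load 1 — triangular load w₀=2 kN/m (0→w₀ over full span):
  M_1 = w₀Lx/6 - w₀x³/(6L) = 2·4·(4/5)/6 - 2·(4/5)³/(6·4) = 128/125 kN·m
Load 2 — point force P=16 kN at a=2 m (b=L-a=2):
  M_2 = Pbx/L  [x≤a] = 16·2·(4/5)/4 = 32/5 kN·m
Load 3 — applied couple M₀=-8 kN·m at a=12/5 m (b=L-a=8/5):
  M_3 = M₀x/L  [x≤a] = (-8)·(4/5)/4 = -8/5 kN·m
Load 4 — uniform load w=8 kN/m over full span:
  M_4 = wx(L-x)/2 = 8·(4/5)·(4-(4/5))/2 = 256/25 kN·m
Superposition: M = Σ M_i = 2008/125 kN·m ≈ 16.064000 kN·m

M(4/5) = 2008/125 kN·m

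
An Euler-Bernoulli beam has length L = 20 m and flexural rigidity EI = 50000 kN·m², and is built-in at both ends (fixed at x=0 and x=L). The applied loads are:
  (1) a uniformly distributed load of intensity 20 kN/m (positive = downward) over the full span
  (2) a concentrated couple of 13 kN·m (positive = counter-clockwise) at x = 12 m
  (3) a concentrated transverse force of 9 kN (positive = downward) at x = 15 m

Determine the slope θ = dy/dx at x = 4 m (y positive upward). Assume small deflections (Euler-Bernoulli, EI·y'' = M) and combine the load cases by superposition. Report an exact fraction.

Load 1 — uniform load w=20 kN/m over full span:
  θ_1 = -wx(L-x)(L-2x)/(12EI) = -20·4·(20-4)·(20-2·4)/(12·50000) = -16/625 rad
Load 2 — applied couple M₀=13 kN·m at a=12 m (b=L-a=8):
  θ_2 = (R_Ax²/2 - M_Ax)/EI  [x≤a] with R_A=117/125, M_A=104/25 = ((117/125)·4²/2 - (104/25)·4)/50000 = -143/781250 rad
Load 3 — point force P=9 kN at a=15 m (b=L-a=5):
  θ_3 = -Pb²x(2aL-(3a+b)x)/(2L³EI)  [x≤a] = -9·5²·4·(2·15·20-(3·15+5)·4)/(2·20³·50000) = -9/20000 rad
Superposition: θ = Σ θ_i = -327913/12500000 rad ≈ -0.026233 rad

θ(4) = -327913/12500000 rad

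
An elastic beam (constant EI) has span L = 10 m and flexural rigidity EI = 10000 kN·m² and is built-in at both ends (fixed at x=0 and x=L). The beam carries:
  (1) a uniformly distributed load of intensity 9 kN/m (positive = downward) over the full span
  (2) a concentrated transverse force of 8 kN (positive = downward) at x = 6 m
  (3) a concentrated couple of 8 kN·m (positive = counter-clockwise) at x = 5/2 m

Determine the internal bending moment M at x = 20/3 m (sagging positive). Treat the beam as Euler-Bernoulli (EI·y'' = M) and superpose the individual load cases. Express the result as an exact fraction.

Load 1 — uniform load w=9 kN/m over full span:
  M_1 = wLx/2 - wL²/12 - wx²/2 = 9·10·(20/3)/2 - 9·10²/12 - 9·(20/3)²/2 = 25 kN·m
Load 2 — point force P=8 kN at a=6 m (b=L-a=4):
  M_2 = Pa²(a+3b)(L-x)/L³ - Pa²b/L²  [x>a] = 8·6²·(6+3·4)·(10-(20/3))/10³ - 8·6²·4/10² = 144/25 kN·m
Load 3 — applied couple M₀=8 kN·m at a=5/2 m (b=L-a=15/2):
  M_3 = R_Ax - M_A - M₀  [x>a] with R_A=9/10, M_A=-3/2 = (9/10)·(20/3) - (-3/2) - 8 = -1/2 kN·m
Superposition: M = Σ M_i = 1513/50 kN·m ≈ 30.260000 kN·m

M(20/3) = 1513/50 kN·m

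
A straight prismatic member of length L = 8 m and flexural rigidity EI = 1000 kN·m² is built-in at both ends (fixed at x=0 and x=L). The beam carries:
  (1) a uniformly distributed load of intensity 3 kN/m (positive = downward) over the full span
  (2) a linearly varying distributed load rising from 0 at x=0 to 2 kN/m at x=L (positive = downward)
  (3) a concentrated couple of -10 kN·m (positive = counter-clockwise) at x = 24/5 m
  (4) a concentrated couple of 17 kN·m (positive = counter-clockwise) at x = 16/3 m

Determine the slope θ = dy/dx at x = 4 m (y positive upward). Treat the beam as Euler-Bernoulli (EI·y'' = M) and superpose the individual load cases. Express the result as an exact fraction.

θ(4) = -4/1875 rad

Load 1 — uniform load w=3 kN/m over full span:
  θ_1 = -wx(L-x)(L-2x)/(12EI) = -3·4·(8-4)·(8-2·4)/(12·1000) = 0 rad
Load 2 — triangular load w₀=2 kN/m (0→w₀ over full span):
  θ_2 = -w₀(2x(L-x)(L-2x)(x+2L)+x²(L-x)²)/(120LEI) = -2·(2·4·(8-4)·(8-2·4)·(4+2·8)+4²·(8-4)²)/(120·8·1000) = -1/1875 rad
Load 3 — applied couple M₀=-10 kN·m at a=24/5 m (b=L-a=16/5):
  θ_3 = (R_Ax²/2 - M_Ax)/EI  [x≤a] with R_A=-9/5, M_A=-16/5 = ((-9/5)·4²/2 - (-16/5)·4)/1000 = -1/625 rad
Load 4 — applied couple M₀=17 kN·m at a=16/3 m (b=L-a=8/3):
  θ_4 = (R_Ax²/2 - M_Ax)/EI  [x≤a] with R_A=17/6, M_A=17/3 = ((17/6)·4²/2 - (17/3)·4)/1000 = 0 rad
Superposition: θ = Σ θ_i = -4/1875 rad ≈ -0.002133 rad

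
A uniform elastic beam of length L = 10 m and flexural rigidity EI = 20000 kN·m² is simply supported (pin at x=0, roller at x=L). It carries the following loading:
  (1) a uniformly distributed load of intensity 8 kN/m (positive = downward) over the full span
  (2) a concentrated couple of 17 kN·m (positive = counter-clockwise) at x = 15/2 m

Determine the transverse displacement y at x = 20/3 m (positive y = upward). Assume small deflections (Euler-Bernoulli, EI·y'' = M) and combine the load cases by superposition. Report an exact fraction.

y(20/3) = -37903/777600 m

Load 1 — uniform load w=8 kN/m over full span:
  y_1 = -wx(L³-2Lx²+x³)/(24EI) = -8·(20/3)·(10³-2·10·(20/3)²+(20/3)³)/(24·20000) = -11/243 m
Load 2 — applied couple M₀=17 kN·m at a=15/2 m (b=L-a=5/2):
  y_2 = (M₀x³/(6L)+C₁x)/EI  [x≤a] with C₁=M₀(3b²-L²)/(6L)=-1105/48 = (17·(20/3)³/(6·10)+(-1105/48)·(20/3))/20000 = -901/259200 m
Superposition: y = Σ y_i = -37903/777600 m ≈ -0.048744 m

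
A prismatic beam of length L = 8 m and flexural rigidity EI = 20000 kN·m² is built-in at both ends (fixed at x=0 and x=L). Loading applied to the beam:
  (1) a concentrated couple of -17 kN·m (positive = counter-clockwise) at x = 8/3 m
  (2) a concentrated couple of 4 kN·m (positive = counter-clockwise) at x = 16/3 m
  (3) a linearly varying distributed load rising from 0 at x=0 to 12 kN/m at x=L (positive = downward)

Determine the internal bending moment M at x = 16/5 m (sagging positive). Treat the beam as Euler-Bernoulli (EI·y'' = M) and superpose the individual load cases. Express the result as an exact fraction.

Load 1 — applied couple M₀=-17 kN·m at a=8/3 m (b=L-a=16/3):
  M_1 = R_Ax - M_A - M₀  [x>a] with R_A=-17/6, M_A=0 = (-17/6)·(16/5) - 0 - (-17) = 119/15 kN·m
Load 2 — applied couple M₀=4 kN·m at a=16/3 m (b=L-a=8/3):
  M_2 = R_Ax - M_A  [x≤a] with R_A=2/3, M_A=4/3 = (2/3)·(16/5) - (4/3) = 4/5 kN·m
Load 3 — triangular load w₀=12 kN/m (0→w₀ over full span):
  M_3 = 3w₀Lx/20 - w₀L²/30 - w₀x³/(6L) = 3·12·8·(16/5)/20 - 12·8²/30 - 12·(16/5)³/(6·8) = 1536/125 kN·m
Superposition: M = Σ M_i = 7883/375 kN·m ≈ 21.021333 kN·m

M(16/5) = 7883/375 kN·m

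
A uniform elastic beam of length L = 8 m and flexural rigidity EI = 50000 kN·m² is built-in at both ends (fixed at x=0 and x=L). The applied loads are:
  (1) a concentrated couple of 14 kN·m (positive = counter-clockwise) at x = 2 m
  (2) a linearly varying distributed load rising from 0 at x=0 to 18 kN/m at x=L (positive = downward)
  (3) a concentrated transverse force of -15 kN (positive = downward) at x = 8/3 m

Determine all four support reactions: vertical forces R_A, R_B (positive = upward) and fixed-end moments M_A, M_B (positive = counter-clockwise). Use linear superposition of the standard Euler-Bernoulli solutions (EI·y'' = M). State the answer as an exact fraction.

R_A = 17939/1440 kN, M_A = 6479/360 kN·m, R_B = 64141/1440 kN, M_B = -15961/360 kN·m

Load 1 — applied couple M₀=14 kN·m at a=2 m (b=L-a=6):
  R_A = 6M₀ab/L³ = 6·14·2·6/8³ = 63/32 kN
  M_A = M₀b(2a-b)/L² = 14·6·(2·2-6)/8² = -21/8 kN·m
  R_B = -6M₀ab/L³ = -6·14·2·6/8³ = -63/32 kN
  M_B = M₀a(2b-a)/L² = 14·2·(2·6-2)/8² = 35/8 kN·m
Load 2 — triangular load w₀=18 kN/m (0→w₀ over full span):
  R_A = 3w₀L/20 = 3·18·8/20 = 108/5 kN
  M_A = w₀L²/30 = 18·8²/30 = 192/5 kN·m
  R_B = 7w₀L/20 = 7·18·8/20 = 252/5 kN
  M_B = -w₀L²/20 = -18·8²/20 = -288/5 kN·m
Load 3 — point force P=-15 kN at a=8/3 m (b=L-a=16/3):
  R_A = Pb²(3a+b)/L³ = (-15)·(16/3)²·(3·(8/3)+(16/3))/8³ = -100/9 kN
  M_A = Pab²/L² = (-15)·(8/3)·(16/3)²/8² = -160/9 kN·m
  R_B = Pa²(a+3b)/L³ = (-15)·(8/3)²·((8/3)+3·(16/3))/8³ = -35/9 kN
  M_B = -Pa²b/L² = -(-15)·(8/3)²·(16/3)/8² = 80/9 kN·m
Superposition: R_A = 17939/1440 kN, M_A = 6479/360 kN·m, R_B = 64141/1440 kN, M_B = -15961/360 kN·m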